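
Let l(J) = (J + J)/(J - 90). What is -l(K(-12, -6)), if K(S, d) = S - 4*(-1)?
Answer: -8/49 ≈ -0.16327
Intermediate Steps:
K(S, d) = 4 + S (K(S, d) = S + 4 = 4 + S)
l(J) = 2*J/(-90 + J) (l(J) = (2*J)/(-90 + J) = 2*J/(-90 + J))
-l(K(-12, -6)) = -2*(4 - 12)/(-90 + (4 - 12)) = -2*(-8)/(-90 - 8) = -2*(-8)/(-98) = -2*(-8)*(-1)/98 = -1*8/49 = -8/49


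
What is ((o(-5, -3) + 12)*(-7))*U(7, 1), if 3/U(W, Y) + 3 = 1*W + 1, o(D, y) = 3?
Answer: -63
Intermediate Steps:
U(W, Y) = 3/(-2 + W) (U(W, Y) = 3/(-3 + (1*W + 1)) = 3/(-3 + (W + 1)) = 3/(-3 + (1 + W)) = 3/(-2 + W))
((o(-5, -3) + 12)*(-7))*U(7, 1) = ((3 + 12)*(-7))*(3/(-2 + 7)) = (15*(-7))*(3/5) = -315/5 = -105*⅗ = -63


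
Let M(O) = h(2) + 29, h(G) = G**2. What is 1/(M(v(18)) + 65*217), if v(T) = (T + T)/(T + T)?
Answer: 1/14138 ≈ 7.0731e-5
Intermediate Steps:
v(T) = 1 (v(T) = (2*T)/((2*T)) = (2*T)*(1/(2*T)) = 1)
M(O) = 33 (M(O) = 2**2 + 29 = 4 + 29 = 33)
1/(M(v(18)) + 65*217) = 1/(33 + 65*217) = 1/(33 + 14105) = 1/14138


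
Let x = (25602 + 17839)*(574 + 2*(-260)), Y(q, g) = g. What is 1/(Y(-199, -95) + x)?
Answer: 1/2345719 ≈ 4.2631e-7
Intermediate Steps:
x = 2345814 (x = 43441*(574 - 520) = 43441*54 = 2345814)
1/(Y(-199, -95) + x) = 1/(-95 + 2345814) = 1/2345719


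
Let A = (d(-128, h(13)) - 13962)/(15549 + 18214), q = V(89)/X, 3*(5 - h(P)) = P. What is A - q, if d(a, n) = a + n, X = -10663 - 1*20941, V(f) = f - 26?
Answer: -1329456665/3201137556 ≈ -0.41531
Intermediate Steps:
V(f) = -26 + f
X = -31604 (X = -10663 - 20941 = -31604)
h(P) = 5 - P/3
q = -63/31604 (q = (-26 + 89)/(-31604) = 63*(-1/31604) = -63/31604 ≈ -0.0019934)
A = -42268/101289 (A = ((-128 + (5 - ⅓*13)) - 13962)/(15549 + 18214) = ((-128 + (5 - 13/3)) - 13962)/33763 = ((-128 + ⅔) - 13962)*(1/33763) = (-382/3 - 13962)*(1/33763) = -42268/3*1/33763 = -42268/101289 ≈ -0.41730)
A - q = -42268/101289 - 1*(-63/31604) = -42268/101289 + 63/31604 = -1329456665/3201137556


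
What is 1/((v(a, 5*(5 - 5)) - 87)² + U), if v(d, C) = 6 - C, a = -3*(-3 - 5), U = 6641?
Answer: 1/13202 ≈ 7.5746e-5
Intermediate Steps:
a = 24 (a = -3*(-8) = 24)
1/((v(a, 5*(5 - 5)) - 87)² + U) = 1/(((6 - 5*(5 - 5)) - 87)² + 6641) = 1/(((6 - 5*0) - 87)² + 6641) = 1/(((6 - 1*0) - 87)² + 6641) = 1/(((6 + 0) - 87)² + 6641) = 1/((6 - 87)² + 6641) = 1/((-81)² + 6641) = 1/(6561 + 6641) = 1/13202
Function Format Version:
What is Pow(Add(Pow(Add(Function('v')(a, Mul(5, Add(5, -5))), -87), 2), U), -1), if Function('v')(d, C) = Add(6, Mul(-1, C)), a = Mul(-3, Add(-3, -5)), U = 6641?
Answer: Rational(1, 13202) ≈ 7.5746e-5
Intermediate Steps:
a = 24 (a = Mul(-3, -8) = 24)
Pow(Add(Pow(Add(Function('v')(a, Mul(5, Add(5, -5))), -87), 2), U), -1) = Pow(Add(Pow(Add(Add(6, Mul(-1, Mul(5, Add(5, -5)))), -87), 2), 6641), -1) = Pow(Add(Pow(Add(Add(6, Mul(-1, Mul(5, 0))), -87), 2), 6641), -1) = Pow(Add(Pow(Add(Add(6, Mul(-1, 0)), -87), 2), 6641), -1) = Pow(Add(Pow(Add(Add(6, 0), -87), 2), 6641), -1) = Pow(Add(Pow(Add(6, -87), 2), 6641), -1) = Pow(Add(Pow(-81, 2), 6641), -1) = Pow(Add(6561, 6641), -1) = Pow(13202, -1) = Rational(1, 13202)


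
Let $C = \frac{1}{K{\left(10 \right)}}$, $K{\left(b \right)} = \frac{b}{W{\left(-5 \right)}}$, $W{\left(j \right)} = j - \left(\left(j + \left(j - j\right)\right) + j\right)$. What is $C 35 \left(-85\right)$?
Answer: $- \frac{2975}{2} \approx -1487.5$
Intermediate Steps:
$W{\left(j \right)} = - j$ ($W{\left(j \right)} = j - \left(\left(j + 0\right) + j\right) = j - \left(j + j\right) = j - 2 j = - j$)
$K{\left(b \right)} = \frac{b}{5}$ ($K{\left(b \right)} = \frac{b}{\left(-1\right) \left(-5\right)} = \frac{b}{5}$)
$C = \frac{1}{2}$ ($C = \frac{1}{\frac{1}{5} \cdot 10} = \frac{1}{2} \approx 0.5$)
$C 35 \left(-85\right) = \frac{1}{2} \cdot 35 \left(-85\right) = \frac{35}{2} \left(-85\right) = - \frac{2975}{2}$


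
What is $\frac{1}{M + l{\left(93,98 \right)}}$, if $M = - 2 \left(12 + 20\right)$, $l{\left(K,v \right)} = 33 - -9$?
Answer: $- \frac{1}{22} \approx -0.045455$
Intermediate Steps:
$l{\left(K,v \right)} = 42$ ($l{\left(K,v \right)} = 33 + 9 = 42$)
$M = -64$ ($M = \left(-2\right) 32 = -64$)
$\frac{1}{M + l{\left(93,98 \right)}} = \frac{1}{-64 + 42} = \frac{1}{-22} = - \frac{1}{22}$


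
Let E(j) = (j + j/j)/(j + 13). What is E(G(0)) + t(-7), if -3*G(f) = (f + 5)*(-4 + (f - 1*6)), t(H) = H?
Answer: -570/89 ≈ -6.4045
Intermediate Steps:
G(f) = -(-10 + f)*(5 + f)/3 (G(f) = -(f + 5)*(-4 + (f - 1*6))/3 = -(5 + f)*(-4 + (f - 6))/3 = -(5 + f)*(-4 + (-6 + f))/3 = -(5 + f)*(-10 + f)/3 = -(-10 + f)*(5 + f)/3)
E(j) = (1 + j)/(13 + j) (E(j) = (j + 1)/(13 + j) = (1 + j)/(13 + j))
E(G(0)) + t(-7) = (1 + (50/3 - ⅓*0² + (5/3)*0))/(13 + (50/3 - ⅓*0² + (5/3)*0)) - 7 = (1 + (50/3 - ⅓*0 + 0))/(13 + (50/3 - ⅓*0 + 0)) - 7 = (1 + (50/3 + 0 + 0))/(13 + (50/3 + 0 + 0)) - 7 = (1 + 50/3)/(13 + 50/3) - 7 = (53/3)/(89/3) - 7 = (3/89)*(53/3) - 7 = 53/89 - 7 = -570/89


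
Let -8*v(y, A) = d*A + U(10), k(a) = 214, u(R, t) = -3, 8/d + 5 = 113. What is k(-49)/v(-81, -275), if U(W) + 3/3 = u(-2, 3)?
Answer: 23112/329 ≈ 70.249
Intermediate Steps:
d = 2/27 (d = 8/(-5 + 113) = 8/108 = 8*(1/108) = 2/27 ≈ 0.074074)
U(W) = -4 (U(W) = -1 - 3 = -4)
v(y, A) = 1/2 - A/108 (v(y, A) = -(2*A/27 - 4)/8 = -(-4 + 2*A/27)/8 = 1/2 - A/108)
k(-49)/v(-81, -275) = 214/(1/2 - 1/108*(-275)) = 214/(1/2 + 275/108) = 214/(329/108) = 214*(108/329) = 23112/329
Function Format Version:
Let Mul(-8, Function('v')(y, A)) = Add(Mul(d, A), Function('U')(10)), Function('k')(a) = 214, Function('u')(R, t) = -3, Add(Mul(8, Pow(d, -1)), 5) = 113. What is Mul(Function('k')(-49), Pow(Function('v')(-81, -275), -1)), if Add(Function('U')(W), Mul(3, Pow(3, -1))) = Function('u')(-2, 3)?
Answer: Rational(23112, 329) ≈ 70.249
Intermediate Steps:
d = Rational(2, 27) (d = Mul(8, Pow(Add(-5, 113), -1)) = Mul(8, Pow(108, -1)) = Mul(8, Rational(1, 108)) = Rational(2, 27) ≈ 0.074074)
Function('U')(W) = -4 (Function('U')(W) = Add(-1, -3) = -4)
Function('v')(y, A) = Add(Rational(1, 2), Mul(Rational(-1, 108), A)) (Function('v')(y, A) = Mul(Rational(-1, 8), Add(Mul(Rational(2, 27), A), -4)) = Mul(Rational(-1, 8), Add(-4, Mul(Rational(2, 27), A))) = Add(Rational(1, 2), Mul(Rational(-1, 108), A)))
Mul(Function('k')(-49), Pow(Function('v')(-81, -275), -1)) = Mul(214, Pow(Add(Rational(1, 2), Mul(Rational(-1, 108), -275)), -1)) = Mul(214, Pow(Add(Rational(1, 2), Rational(275, 108)), -1)) = Mul(214, Pow(Rational(329, 108), -1)) = Mul(214, Rational(108, 329)) = Rational(23112, 329)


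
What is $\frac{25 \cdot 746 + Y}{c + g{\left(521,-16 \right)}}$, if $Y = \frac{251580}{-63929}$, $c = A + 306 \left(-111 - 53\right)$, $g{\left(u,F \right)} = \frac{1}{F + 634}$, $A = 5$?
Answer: $- \frac{736670998860}{1982477989909} \approx -0.37159$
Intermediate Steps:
$g{\left(u,F \right)} = \frac{1}{634 + F}$
$c = -50179$ ($c = 5 + 306 \left(-111 - 53\right) = 5 + 306 \left(-164\right) = 5 - 50184 = -50179$)
$Y = - \frac{251580}{63929}$ ($Y = 251580 \left(- \frac{1}{63929}\right) = - \frac{251580}{63929} \approx -3.9353$)
$\frac{25 \cdot 746 + Y}{c + g{\left(521,-16 \right)}} = \frac{25 \cdot 746 - \frac{251580}{63929}}{-50179 + \frac{1}{634 - 16}} = \frac{18650 - \frac{251580}{63929}}{-50179 + \frac{1}{618}} = \frac{1192024270}{63929 \left(-50179 + \frac{1}{618}\right)} = \frac{1192024270}{63929 \left(- \frac{31010621}{618}\right)} = \frac{1192024270}{63929} \left(- \frac{618}{31010621}\right) = - \frac{736670998860}{1982477989909}$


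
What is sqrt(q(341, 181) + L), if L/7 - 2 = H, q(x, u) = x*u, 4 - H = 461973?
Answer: 4*I*sqrt(198253) ≈ 1781.0*I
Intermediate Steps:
H = -461969 (H = 4 - 1*461973 = 4 - 461973 = -461969)
q(x, u) = u*x
L = -3233769 (L = 14 + 7*(-461969) = 14 - 3233783 = -3233769)
sqrt(q(341, 181) + L) = sqrt(181*341 - 3233769) = sqrt(61721 - 3233769) = sqrt(-3172048) = 4*I*sqrt(198253)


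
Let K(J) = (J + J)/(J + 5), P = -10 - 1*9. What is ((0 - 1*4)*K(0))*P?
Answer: 0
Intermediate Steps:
P = -19 (P = -10 - 9 = -19)
K(J) = 2*J/(5 + J) (K(J) = (2*J)/(5 + J) = 2*J/(5 + J))
((0 - 1*4)*K(0))*P = ((0 - 1*4)*(2*0/(5 + 0)))*(-19) = ((0 - 4)*(2*0/5))*(-19) = -8*0/5*(-19) = -4*0*(-19) = 0*(-19) = 0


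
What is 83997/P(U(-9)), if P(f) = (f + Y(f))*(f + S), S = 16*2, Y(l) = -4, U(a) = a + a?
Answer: -83997/308 ≈ -272.72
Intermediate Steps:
U(a) = 2*a
S = 32
P(f) = (-4 + f)*(32 + f) (P(f) = (f - 4)*(f + 32) = (-4 + f)*(32 + f))
83997/P(U(-9)) = 83997/(-128 + (2*(-9))² + 28*(2*(-9))) = 83997/(-128 + (-18)² + 28*(-18)) = 83997/(-128 + 324 - 504) = 83997/(-308) = 83997*(-1/308) = -83997/308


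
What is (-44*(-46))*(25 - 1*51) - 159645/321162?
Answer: -5633662911/107054 ≈ -52625.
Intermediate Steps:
(-44*(-46))*(25 - 1*51) - 159645/321162 = 2024*(25 - 51) - 159645/321162 = 2024*(-26) - 1*53215/107054 = -52624 - 53215/107054 = -5633662911/107054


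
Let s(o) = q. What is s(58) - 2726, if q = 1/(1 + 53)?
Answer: -147203/54 ≈ -2726.0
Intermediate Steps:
q = 1/54 ≈ 0.018519
s(o) = 1/54
s(58) - 2726 = 1/54 - 2726 = -147203/54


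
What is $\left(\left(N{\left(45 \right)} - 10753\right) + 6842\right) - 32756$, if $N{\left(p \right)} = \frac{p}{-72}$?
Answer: $- \frac{293341}{8} \approx -36668.0$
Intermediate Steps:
$N{\left(p \right)} = - \frac{p}{72}$ ($N{\left(p \right)} = p \left(- \frac{1}{72}\right) = - \frac{p}{72}$)
$\left(\left(N{\left(45 \right)} - 10753\right) + 6842\right) - 32756 = \left(\left(\left(- \frac{1}{72}\right) 45 - 10753\right) + 6842\right) - 32756 = \left(\left(- \frac{5}{8} - 10753\right) + 6842\right) - 32756 = \left(- \frac{86029}{8} + 6842\right) - 32756 = - \frac{31293}{8} - 32756 = - \frac{293341}{8}$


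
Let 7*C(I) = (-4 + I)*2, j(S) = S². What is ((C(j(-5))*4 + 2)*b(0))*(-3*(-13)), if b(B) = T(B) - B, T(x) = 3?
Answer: 3042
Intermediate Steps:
C(I) = -8/7 + 2*I/7 (C(I) = ((-4 + I)*2)/7 = (-8 + 2*I)/7 = -8/7 + 2*I/7)
b(B) = 3 - B
((C(j(-5))*4 + 2)*b(0))*(-3*(-13)) = (((-8/7 + (2/7)*(-5)²)*4 + 2)*(3 - 1*0))*(-3*(-13)) = (((-8/7 + (2/7)*25)*4 + 2)*(3 + 0))*39 = (((-8/7 + 50/7)*4 + 2)*3)*39 = ((6*4 + 2)*3)*39 = ((24 + 2)*3)*39 = (26*3)*39 = 78*39 = 3042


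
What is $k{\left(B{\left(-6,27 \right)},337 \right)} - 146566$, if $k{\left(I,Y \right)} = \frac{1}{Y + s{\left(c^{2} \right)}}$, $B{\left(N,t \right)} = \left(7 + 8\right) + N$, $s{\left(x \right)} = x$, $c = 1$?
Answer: $- \frac{49539307}{338} \approx -1.4657 \cdot 10^{5}$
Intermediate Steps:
$B{\left(N,t \right)} = 15 + N$
$k{\left(I,Y \right)} = \frac{1}{1 + Y}$ ($k{\left(I,Y \right)} = \frac{1}{Y + 1^{2}} = \frac{1}{Y + 1} = \frac{1}{1 + Y}$)
$k{\left(B{\left(-6,27 \right)},337 \right)} - 146566 = \frac{1}{1 + 337} - 146566 = \frac{1}{338} - 146566 = - \frac{49539307}{338}$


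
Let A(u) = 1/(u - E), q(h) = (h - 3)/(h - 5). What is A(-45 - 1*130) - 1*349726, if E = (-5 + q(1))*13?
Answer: -81486160/233 ≈ -3.4973e+5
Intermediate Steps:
q(h) = (-3 + h)/(-5 + h)
E = -117/2 (E = (-5 + (-3 + 1)/(-5 + 1))*13 = (-5 - 2/(-4))*13 = (-5 - ¼*(-2))*13 = (-5 + ½)*13 = -9/2*13 = -117/2 ≈ -58.500)
A(u) = 1/(117/2 + u) (A(u) = 1/(u - 1*(-117/2)) = 1/(u + 117/2) = 1/(117/2 + u))
A(-45 - 1*130) - 1*349726 = 2/(117 + 2*(-45 - 1*130)) - 1*349726 = 2/(117 + 2*(-45 - 130)) - 349726 = 2/(117 + 2*(-175)) - 349726 = 2/(117 - 350) - 349726 = 2/(-233) - 349726 = 2*(-1/233) - 349726 = -2/233 - 349726 = -81486160/233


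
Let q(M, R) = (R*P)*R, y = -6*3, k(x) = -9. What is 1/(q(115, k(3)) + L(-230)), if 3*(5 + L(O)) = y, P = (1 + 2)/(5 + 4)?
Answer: 1/16 ≈ 0.062500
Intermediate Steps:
P = ⅓ (P = 3/9 = 3*(⅑) = ⅓ ≈ 0.33333)
y = -18
L(O) = -11 (L(O) = -5 + (⅓)*(-18) = -5 - 6 = -11)
q(M, R) = R²/3 (q(M, R) = (R*(⅓))*R = (R/3)*R = R²/3)
1/(q(115, k(3)) + L(-230)) = 1/((⅓)*(-9)² - 11) = 1/((⅓)*81 - 11) = 1/(27 - 11) = 1/16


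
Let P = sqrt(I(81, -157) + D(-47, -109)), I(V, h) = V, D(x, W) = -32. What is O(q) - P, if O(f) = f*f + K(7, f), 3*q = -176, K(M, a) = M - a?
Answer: 31504/9 ≈ 3500.4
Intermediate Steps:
q = -176/3 (q = (1/3)*(-176) = -176/3 ≈ -58.667)
O(f) = 7 + f**2 - f (O(f) = f*f + (7 - f) = f**2 + (7 - f) = 7 + f**2 - f)
P = 7 (P = sqrt(81 - 32) = sqrt(49) = 7)
O(q) - P = (7 + (-176/3)**2 - 1*(-176/3)) - 1*7 = (7 + 30976/9 + 176/3) - 7 = 31567/9 - 7 = 31504/9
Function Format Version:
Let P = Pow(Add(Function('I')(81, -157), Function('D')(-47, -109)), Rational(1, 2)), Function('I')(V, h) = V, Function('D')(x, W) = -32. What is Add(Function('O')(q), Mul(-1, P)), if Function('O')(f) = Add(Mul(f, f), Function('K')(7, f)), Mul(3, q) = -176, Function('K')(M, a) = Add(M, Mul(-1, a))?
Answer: Rational(31504, 9) ≈ 3500.4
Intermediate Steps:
q = Rational(-176, 3) (q = Mul(Rational(1, 3), -176) = Rational(-176, 3) ≈ -58.667)
Function('O')(f) = Add(7, Pow(f, 2), Mul(-1, f)) (Function('O')(f) = Add(Mul(f, f), Add(7, Mul(-1, f))) = Add(Pow(f, 2), Add(7, Mul(-1, f))) = Add(7, Pow(f, 2), Mul(-1, f)))
P = 7 (P = Pow(Add(81, -32), Rational(1, 2)) = Pow(49, Rational(1, 2)) = 7)
Add(Function('O')(q), Mul(-1, P)) = Add(Add(7, Pow(Rational(-176, 3), 2), Mul(-1, Rational(-176, 3))), Mul(-1, 7)) = Add(Add(7, Rational(30976, 9), Rational(176, 3)), -7) = Add(Rational(31567, 9), -7) = Rational(31504, 9)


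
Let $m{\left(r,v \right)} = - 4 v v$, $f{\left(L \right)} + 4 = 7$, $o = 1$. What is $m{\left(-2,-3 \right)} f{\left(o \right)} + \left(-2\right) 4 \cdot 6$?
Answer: $-156$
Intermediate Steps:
$f{\left(L \right)} = 3$ ($f{\left(L \right)} = -4 + 7 = 3$)
$m{\left(r,v \right)} = - 4 v^{2}$
$m{\left(-2,-3 \right)} f{\left(o \right)} + \left(-2\right) 4 \cdot 6 = - 4 \left(-3\right)^{2} \cdot 3 + \left(-2\right) 4 \cdot 6 = \left(-4\right) 9 \cdot 3 - 48 = \left(-36\right) 3 - 48 = -108 - 48 = -156$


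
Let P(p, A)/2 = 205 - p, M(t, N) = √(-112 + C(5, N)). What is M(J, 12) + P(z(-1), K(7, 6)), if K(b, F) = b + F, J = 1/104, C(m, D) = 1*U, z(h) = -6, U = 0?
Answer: 422 + 4*I*√7 ≈ 422.0 + 10.583*I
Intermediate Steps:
C(m, D) = 0 (C(m, D) = 1*0 = 0)
J = 1/104 ≈ 0.0096154
M(t, N) = 4*I*√7 (M(t, N) = √(-112 + 0) = √(-112) = 4*I*√7)
K(b, F) = F + b
P(p, A) = 410 - 2*p (P(p, A) = 2*(205 - p) = 410 - 2*p)
M(J, 12) + P(z(-1), K(7, 6)) = 4*I*√7 + (410 - 2*(-6)) = 4*I*√7 + (410 + 12) = 4*I*√7 + 422 = 422 + 4*I*√7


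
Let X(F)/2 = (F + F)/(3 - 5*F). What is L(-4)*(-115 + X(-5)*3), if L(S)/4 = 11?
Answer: -36080/7 ≈ -5154.3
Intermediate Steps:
X(F) = 4*F/(3 - 5*F) (X(F) = 2*((F + F)/(3 - 5*F)) = 2*((2*F)/(3 - 5*F)) = 2*(2*F/(3 - 5*F)) = 4*F/(3 - 5*F))
L(S) = 44 (L(S) = 4*11 = 44)
L(-4)*(-115 + X(-5)*3) = 44*(-115 - 4*(-5)/(-3 + 5*(-5))*3) = 44*(-115 - 4*(-5)/(-3 - 25)*3) = 44*(-115 - 4*(-5)/(-28)*3) = 44*(-115 - 4*(-5)*(-1/28)*3) = 44*(-115 - 5/7*3) = 44*(-115 - 15/7) = 44*(-820/7) = -36080/7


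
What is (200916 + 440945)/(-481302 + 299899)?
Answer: -641861/181403 ≈ -3.5383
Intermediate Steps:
(200916 + 440945)/(-481302 + 299899) = 641861/(-181403) = 641861*(-1/181403) = -641861/181403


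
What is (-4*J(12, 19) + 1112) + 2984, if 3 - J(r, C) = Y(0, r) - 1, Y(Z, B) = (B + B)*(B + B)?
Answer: 6384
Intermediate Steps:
Y(Z, B) = 4*B² (Y(Z, B) = (2*B)*(2*B) = 4*B²)
J(r, C) = 4 - 4*r² (J(r, C) = 3 - (4*r² - 1) = 3 - (-1 + 4*r²) = 3 + (1 - 4*r²) = 4 - 4*r²)
(-4*J(12, 19) + 1112) + 2984 = (-4*(4 - 4*12²) + 1112) + 2984 = (-4*(4 - 4*144) + 1112) + 2984 = (-4*(4 - 576) + 1112) + 2984 = (-4*(-572) + 1112) + 2984 = (2288 + 1112) + 2984 = 3400 + 2984 = 6384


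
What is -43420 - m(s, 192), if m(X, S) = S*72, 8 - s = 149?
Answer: -57244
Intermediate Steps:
s = -141 (s = 8 - 1*149 = 8 - 149 = -141)
m(X, S) = 72*S
-43420 - m(s, 192) = -43420 - 72*192 = -43420 - 1*13824 = -43420 - 13824 = -57244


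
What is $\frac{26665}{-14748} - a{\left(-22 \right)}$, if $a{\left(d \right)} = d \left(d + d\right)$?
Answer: $- \frac{14302729}{14748} \approx -969.81$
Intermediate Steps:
$a{\left(d \right)} = 2 d^{2}$ ($a{\left(d \right)} = d 2 d = 2 d^{2}$)
$\frac{26665}{-14748} - a{\left(-22 \right)} = \frac{26665}{-14748} - 2 \left(-22\right)^{2} = 26665 \left(- \frac{1}{14748}\right) - 2 \cdot 484 = - \frac{26665}{14748} - 968 = - \frac{14302729}{14748}$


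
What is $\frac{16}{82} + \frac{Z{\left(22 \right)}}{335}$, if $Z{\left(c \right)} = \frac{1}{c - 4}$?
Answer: $\frac{48281}{247230} \approx 0.19529$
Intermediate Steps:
$Z{\left(c \right)} = \frac{1}{-4 + c}$
$\frac{16}{82} + \frac{Z{\left(22 \right)}}{335} = \frac{16}{82} + \frac{1}{\left(-4 + 22\right) 335} = 16 \cdot \frac{1}{82} + \frac{1}{18} \cdot \frac{1}{335} = \frac{8}{41} + \frac{1}{18} \cdot \frac{1}{335} = \frac{8}{41} + \frac{1}{6030} = \frac{48281}{247230}$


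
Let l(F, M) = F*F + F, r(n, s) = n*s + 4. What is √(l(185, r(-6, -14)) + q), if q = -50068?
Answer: I*√15658 ≈ 125.13*I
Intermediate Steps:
r(n, s) = 4 + n*s
l(F, M) = F + F² (l(F, M) = F² + F = F + F²)
√(l(185, r(-6, -14)) + q) = √(185*(1 + 185) - 50068) = √(185*186 - 50068) = √(34410 - 50068) = √(-15658) = I*√15658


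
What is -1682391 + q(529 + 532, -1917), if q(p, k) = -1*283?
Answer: -1682674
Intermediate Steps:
q(p, k) = -283
-1682391 + q(529 + 532, -1917) = -1682391 - 283 = -1682674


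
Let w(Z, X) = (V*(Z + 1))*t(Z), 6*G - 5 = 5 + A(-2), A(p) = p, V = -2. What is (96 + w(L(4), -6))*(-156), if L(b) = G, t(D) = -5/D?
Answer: -17706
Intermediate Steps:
G = 4/3 (G = 5/6 + (5 - 2)/6 = 5/6 + (1/6)*3 = 5/6 + 1/2 = 4/3 ≈ 1.3333)
L(b) = 4/3
w(Z, X) = -5*(-2 - 2*Z)/Z (w(Z, X) = (-2*(Z + 1))*(-5/Z) = (-2*(1 + Z))*(-5/Z) = (-2 - 2*Z)*(-5/Z) = -5*(-2 - 2*Z)/Z)
(96 + w(L(4), -6))*(-156) = (96 + (10 + 10/(4/3)))*(-156) = (96 + (10 + 10*(3/4)))*(-156) = (96 + (10 + 15/2))*(-156) = (96 + 35/2)*(-156) = (227/2)*(-156) = -17706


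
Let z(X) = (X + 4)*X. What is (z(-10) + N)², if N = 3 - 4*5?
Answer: 1849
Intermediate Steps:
z(X) = X*(4 + X) (z(X) = (4 + X)*X = X*(4 + X))
N = -17 (N = 3 - 20 = -17)
(z(-10) + N)² = (-10*(4 - 10) - 17)² = (-10*(-6) - 17)² = (60 - 17)² = 43² = 1849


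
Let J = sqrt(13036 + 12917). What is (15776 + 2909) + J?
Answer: 18685 + sqrt(25953) ≈ 18846.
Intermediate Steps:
J = sqrt(25953) ≈ 161.10
(15776 + 2909) + J = (15776 + 2909) + sqrt(25953) = 18685 + sqrt(25953)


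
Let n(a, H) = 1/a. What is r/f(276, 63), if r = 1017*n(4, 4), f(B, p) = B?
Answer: 339/368 ≈ 0.92120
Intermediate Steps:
r = 1017/4 ≈ 254.25
r/f(276, 63) = (1017/4)/276 = (1017/4)*(1/276) = 339/368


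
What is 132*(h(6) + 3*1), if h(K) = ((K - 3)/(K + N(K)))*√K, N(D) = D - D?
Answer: 396 + 66*√6 ≈ 557.67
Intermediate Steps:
N(D) = 0
h(K) = (-3 + K)/√K (h(K) = ((K - 3)/(K + 0))*√K = ((-3 + K)/K)*√K = (-3 + K)/√K)
132*(h(6) + 3*1) = 132*((-3 + 6)/√6 + 3*1) = 132*((√6/6)*3 + 3) = 132*(√6/2 + 3) = 132*(3 + √6/2) = 396 + 66*√6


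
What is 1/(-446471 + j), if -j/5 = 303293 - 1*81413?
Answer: -1/1555871 ≈ -6.4273e-7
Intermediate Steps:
j = -1109400 (j = -5*(303293 - 1*81413) = -5*(303293 - 81413) = -5*221880 = -1109400)
1/(-446471 + j) = 1/(-446471 - 1109400) = 1/(-1555871) = -1/1555871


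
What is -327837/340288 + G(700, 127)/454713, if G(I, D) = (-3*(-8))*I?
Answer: -6826424161/7368256064 ≈ -0.92646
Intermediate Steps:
G(I, D) = 24*I
-327837/340288 + G(700, 127)/454713 = -327837/340288 + (24*700)/454713 = -327837*1/340288 + 16800*(1/454713) = -327837/340288 + 800/21653 = -6826424161/7368256064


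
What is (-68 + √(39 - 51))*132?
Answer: -8976 + 264*I*√3 ≈ -8976.0 + 457.26*I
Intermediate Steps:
(-68 + √(39 - 51))*132 = (-68 + √(-12))*132 = (-68 + 2*I*√3)*132 = -8976 + 264*I*√3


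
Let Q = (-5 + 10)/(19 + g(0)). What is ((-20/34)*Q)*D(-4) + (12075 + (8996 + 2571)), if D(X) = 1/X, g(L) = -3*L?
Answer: 15272757/646 ≈ 23642.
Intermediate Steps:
Q = 5/19 (Q = (-5 + 10)/(19 - 3*0) = 5/(19 + 0) = 5/19 ≈ 0.26316)
D(X) = 1/X
((-20/34)*Q)*D(-4) + (12075 + (8996 + 2571)) = (-20/34*(5/19))/(-4) + (12075 + (8996 + 2571)) = (-20*1/34*(5/19))*(-¼) + (12075 + 11567) = -10/17*5/19*(-¼) + 23642 = -50/323*(-¼) + 23642 = 25/646 + 23642 = 15272757/646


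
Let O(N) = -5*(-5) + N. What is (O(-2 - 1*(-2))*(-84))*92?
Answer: -193200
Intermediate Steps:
O(N) = 25 + N
(O(-2 - 1*(-2))*(-84))*92 = ((25 + (-2 - 1*(-2)))*(-84))*92 = ((25 + (-2 + 2))*(-84))*92 = ((25 + 0)*(-84))*92 = (25*(-84))*92 = -2100*92 = -193200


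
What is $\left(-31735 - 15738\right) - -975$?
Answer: $-46498$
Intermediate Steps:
$\left(-31735 - 15738\right) - -975 = -47473 + \left(-3179 + 4154\right) = -47473 + 975 = -46498$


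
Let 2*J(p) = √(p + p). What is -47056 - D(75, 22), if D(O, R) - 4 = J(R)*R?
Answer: -47060 - 22*√11 ≈ -47133.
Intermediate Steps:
J(p) = √2*√p/2 (J(p) = √(p + p)/2 = √(2*p)/2 = (√2*√p)/2 = √2*√p/2)
D(O, R) = 4 + √2*R^(3/2)/2 (D(O, R) = 4 + (√2*√R/2)*R = 4 + √2*R^(3/2)/2)
-47056 - D(75, 22) = -47056 - (4 + √2*22^(3/2)/2) = -47056 - (4 + √2*(22*√22)/2) = -47056 - (4 + 22*√11) = -47056 + (-4 - 22*√11) = -47060 - 22*√11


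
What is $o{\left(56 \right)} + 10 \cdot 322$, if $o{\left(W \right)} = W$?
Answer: $3276$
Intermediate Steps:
$o{\left(56 \right)} + 10 \cdot 322 = 56 + 10 \cdot 322 = 56 + 3220 = 3276$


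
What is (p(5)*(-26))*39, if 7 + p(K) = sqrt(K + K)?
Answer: 7098 - 1014*sqrt(10) ≈ 3891.4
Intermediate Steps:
p(K) = -7 + sqrt(2)*sqrt(K) (p(K) = -7 + sqrt(K + K) = -7 + sqrt(2*K) = -7 + sqrt(2)*sqrt(K))
(p(5)*(-26))*39 = ((-7 + sqrt(2)*sqrt(5))*(-26))*39 = ((-7 + sqrt(10))*(-26))*39 = (182 - 26*sqrt(10))*39 = 7098 - 1014*sqrt(10)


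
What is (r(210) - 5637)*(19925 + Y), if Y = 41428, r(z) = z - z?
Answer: -345846861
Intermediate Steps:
r(z) = 0
(r(210) - 5637)*(19925 + Y) = (0 - 5637)*(19925 + 41428) = -5637*61353 = -345846861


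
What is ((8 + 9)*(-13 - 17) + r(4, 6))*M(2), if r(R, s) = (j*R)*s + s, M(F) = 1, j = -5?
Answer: -624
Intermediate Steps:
r(R, s) = s - 5*R*s (r(R, s) = (-5*R)*s + s = -5*R*s + s = s - 5*R*s)
((8 + 9)*(-13 - 17) + r(4, 6))*M(2) = ((8 + 9)*(-13 - 17) + 6*(1 - 5*4))*1 = (17*(-30) + 6*(1 - 20))*1 = (-510 + 6*(-19))*1 = (-510 - 114)*1 = -624*1 = -624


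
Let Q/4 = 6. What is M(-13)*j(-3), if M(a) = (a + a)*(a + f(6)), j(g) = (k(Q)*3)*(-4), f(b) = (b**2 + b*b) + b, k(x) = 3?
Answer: 60840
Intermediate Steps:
Q = 24 (Q = 4*6 = 24)
f(b) = b + 2*b**2 (f(b) = (b**2 + b**2) + b = 2*b**2 + b = b + 2*b**2)
j(g) = -36 (j(g) = (3*3)*(-4) = 9*(-4) = -36)
M(a) = 2*a*(78 + a) (M(a) = (a + a)*(a + 6*(1 + 2*6)) = (2*a)*(a + 6*(1 + 12)) = (2*a)*(a + 6*13) = (2*a)*(a + 78) = (2*a)*(78 + a) = 2*a*(78 + a))
M(-13)*j(-3) = (2*(-13)*(78 - 13))*(-36) = (2*(-13)*65)*(-36) = -1690*(-36) = 60840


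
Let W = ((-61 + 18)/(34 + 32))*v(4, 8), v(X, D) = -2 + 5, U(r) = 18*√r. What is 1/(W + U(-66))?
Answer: -946/10351705 - 8712*I*√66/10351705 ≈ -9.1386e-5 - 0.0068372*I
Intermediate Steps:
v(X, D) = 3
W = -43/22 (W = ((-61 + 18)/(34 + 32))*3 = -43/66*3 = -43/22 ≈ -1.9545)
1/(W + U(-66)) = 1/(-43/22 + 18*√(-66)) = 1/(-43/22 + 18*(I*√66)) = 1/(-43/22 + 18*I*√66)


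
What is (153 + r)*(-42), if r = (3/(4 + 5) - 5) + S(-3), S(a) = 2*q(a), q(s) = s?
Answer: -5978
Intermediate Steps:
S(a) = 2*a
r = -32/3 (r = (3/(4 + 5) - 5) + 2*(-3) = (3/9 - 5) - 6 = ((⅑)*3 - 5) - 6 = (⅓ - 5) - 6 = -14/3 - 6 = -32/3 ≈ -10.667)
(153 + r)*(-42) = (153 - 32/3)*(-42) = (427/3)*(-42) = -5978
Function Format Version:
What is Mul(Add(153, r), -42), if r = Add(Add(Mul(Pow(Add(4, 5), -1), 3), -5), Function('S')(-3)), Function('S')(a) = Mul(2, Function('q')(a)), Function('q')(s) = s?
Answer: -5978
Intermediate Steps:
Function('S')(a) = Mul(2, a)
r = Rational(-32, 3) (r = Add(Add(Mul(Pow(Add(4, 5), -1), 3), -5), Mul(2, -3)) = Add(Add(Mul(Pow(9, -1), 3), -5), -6) = Add(Add(Mul(Rational(1, 9), 3), -5), -6) = Add(Add(Rational(1, 3), -5), -6) = Add(Rational(-14, 3), -6) = Rational(-32, 3) ≈ -10.667)
Mul(Add(153, r), -42) = Mul(Add(153, Rational(-32, 3)), -42) = Mul(Rational(427, 3), -42) = -5978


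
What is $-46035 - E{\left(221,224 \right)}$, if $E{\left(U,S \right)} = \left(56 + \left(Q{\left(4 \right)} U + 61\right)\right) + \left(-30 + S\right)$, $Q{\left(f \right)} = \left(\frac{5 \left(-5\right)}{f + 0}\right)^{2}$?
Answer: $- \frac{879661}{16} \approx -54979.0$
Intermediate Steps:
$Q{\left(f \right)} = \frac{625}{f^{2}}$ ($Q{\left(f \right)} = \left(- \frac{25}{f}\right)^{2} = \frac{625}{f^{2}}$)
$E{\left(U,S \right)} = 87 + S + \frac{625 U}{16}$ ($E{\left(U,S \right)} = \left(56 + \left(\frac{625}{16} U + 61\right)\right) + \left(-30 + S\right) = \left(56 + \left(625 \cdot \frac{1}{16} U + 61\right)\right) + \left(-30 + S\right) = \left(56 + \left(\frac{625 U}{16} + 61\right)\right) + \left(-30 + S\right) = \left(56 + \left(61 + \frac{625 U}{16}\right)\right) + \left(-30 + S\right) = \left(117 + \frac{625 U}{16}\right) + \left(-30 + S\right) = 87 + S + \frac{625 U}{16}$)
$-46035 - E{\left(221,224 \right)} = -46035 - \left(87 + 224 + \frac{625}{16} \cdot 221\right) = -46035 - \left(87 + 224 + \frac{138125}{16}\right) = -46035 - \frac{143101}{16} = - \frac{879661}{16}$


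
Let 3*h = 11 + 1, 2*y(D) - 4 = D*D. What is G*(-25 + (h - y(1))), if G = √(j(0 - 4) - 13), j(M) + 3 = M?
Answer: -47*I*√5 ≈ -105.1*I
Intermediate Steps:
y(D) = 2 + D²/2 (y(D) = 2 + (D*D)/2 = 2 + D²/2)
j(M) = -3 + M
h = 4 (h = (11 + 1)/3 = (⅓)*12 = 4)
G = 2*I*√5 (G = √((-3 + (0 - 4)) - 13) = √((-3 - 4) - 13) = √(-7 - 13) = √(-20) = 2*I*√5 ≈ 4.4721*I)
G*(-25 + (h - y(1))) = (2*I*√5)*(-25 + (4 - (2 + (½)*1²))) = (2*I*√5)*(-25 + (4 - (2 + (½)*1))) = (2*I*√5)*(-25 + (4 - (2 + ½))) = (2*I*√5)*(-25 + (4 - 1*5/2)) = (2*I*√5)*(-25 + (4 - 5/2)) = (2*I*√5)*(-25 + 3/2) = (2*I*√5)*(-47/2) = -47*I*√5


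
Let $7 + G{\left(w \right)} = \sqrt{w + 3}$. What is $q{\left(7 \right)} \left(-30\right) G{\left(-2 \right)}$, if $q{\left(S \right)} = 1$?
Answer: $180$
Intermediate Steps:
$G{\left(w \right)} = -7 + \sqrt{3 + w}$ ($G{\left(w \right)} = -7 + \sqrt{w + 3} = -7 + \sqrt{3 + w}$)
$q{\left(7 \right)} \left(-30\right) G{\left(-2 \right)} = 1 \left(-30\right) \left(-7 + \sqrt{3 - 2}\right) = - 30 \left(-7 + \sqrt{1}\right) = - 30 \left(-7 + 1\right) = \left(-30\right) \left(-6\right) = 180$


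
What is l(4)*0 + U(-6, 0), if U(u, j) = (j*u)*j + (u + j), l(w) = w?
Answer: -6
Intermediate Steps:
U(u, j) = j + u + u*j² (U(u, j) = u*j² + (j + u) = j + u + u*j²)
l(4)*0 + U(-6, 0) = 4*0 + (0 - 6 - 6*0²) = 0 + (0 - 6 - 6*0) = 0 + (0 - 6 + 0) = 0 - 6 = -6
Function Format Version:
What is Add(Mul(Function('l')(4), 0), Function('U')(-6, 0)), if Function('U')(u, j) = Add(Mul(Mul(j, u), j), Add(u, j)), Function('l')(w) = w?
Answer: -6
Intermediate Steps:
Function('U')(u, j) = Add(j, u, Mul(u, Pow(j, 2))) (Function('U')(u, j) = Add(Mul(u, Pow(j, 2)), Add(j, u)) = Add(j, u, Mul(u, Pow(j, 2))))
Add(Mul(Function('l')(4), 0), Function('U')(-6, 0)) = Add(Mul(4, 0), Add(0, -6, Mul(-6, Pow(0, 2)))) = Add(0, Add(0, -6, Mul(-6, 0))) = Add(0, Add(0, -6, 0)) = Add(0, -6) = -6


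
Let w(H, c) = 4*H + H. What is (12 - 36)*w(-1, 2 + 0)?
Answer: 120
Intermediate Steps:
w(H, c) = 5*H
(12 - 36)*w(-1, 2 + 0) = (12 - 36)*(5*(-1)) = -24*(-5) = 120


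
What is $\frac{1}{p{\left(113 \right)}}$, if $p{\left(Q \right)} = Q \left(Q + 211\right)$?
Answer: $\frac{1}{36612} \approx 2.7313 \cdot 10^{-5}$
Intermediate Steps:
$p{\left(Q \right)} = Q \left(211 + Q\right)$
$\frac{1}{p{\left(113 \right)}} = \frac{1}{113 \left(211 + 113\right)} = \frac{1}{113 \cdot 324} = \frac{1}{36612}$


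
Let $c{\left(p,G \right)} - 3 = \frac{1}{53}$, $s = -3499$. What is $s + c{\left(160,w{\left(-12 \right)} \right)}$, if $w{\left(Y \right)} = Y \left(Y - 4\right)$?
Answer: $- \frac{185287}{53} \approx -3496.0$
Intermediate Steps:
$w{\left(Y \right)} = Y \left(-4 + Y\right)$ ($w{\left(Y \right)} = Y \left(Y - 4\right) = Y \left(-4 + Y\right)$)
$c{\left(p,G \right)} = \frac{160}{53}$ ($c{\left(p,G \right)} = 3 + \frac{1}{53} = \frac{160}{53}$)
$s + c{\left(160,w{\left(-12 \right)} \right)} = -3499 + \frac{160}{53} = - \frac{185287}{53}$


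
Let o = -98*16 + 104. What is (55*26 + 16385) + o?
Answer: 16351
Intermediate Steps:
o = -1464 (o = -1568 + 104 = -1464)
(55*26 + 16385) + o = (55*26 + 16385) - 1464 = (1430 + 16385) - 1464 = 17815 - 1464 = 16351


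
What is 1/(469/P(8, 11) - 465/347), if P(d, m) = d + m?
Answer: 6593/153908 ≈ 0.042837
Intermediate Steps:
1/(469/P(8, 11) - 465/347) = 1/(469/(8 + 11) - 465/347) = 1/(469/19 - 465*1/347) = 1/(469*(1/19) - 465/347) = 1/(469/19 - 465/347) = 1/(153908/6593) = 6593/153908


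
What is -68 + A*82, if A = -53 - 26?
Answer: -6546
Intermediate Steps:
A = -79
-68 + A*82 = -68 - 79*82 = -68 - 6478 = -6546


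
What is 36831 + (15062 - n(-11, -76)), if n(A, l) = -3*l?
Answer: 51665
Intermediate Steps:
36831 + (15062 - n(-11, -76)) = 36831 + (15062 - (-3)*(-76)) = 36831 + (15062 - 1*228) = 36831 + (15062 - 228) = 36831 + 14834 = 51665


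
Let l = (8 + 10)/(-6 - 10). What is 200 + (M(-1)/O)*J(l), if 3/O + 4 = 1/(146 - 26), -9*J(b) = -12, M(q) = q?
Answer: 54479/270 ≈ 201.77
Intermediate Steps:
l = -9/8 (l = 18/(-16) = 18*(-1/16) = -9/8 ≈ -1.1250)
J(b) = 4/3 (J(b) = -⅑*(-12) = 4/3)
O = -360/479 (O = 3/(-4 + 1/(146 - 26)) = 3/(-4 + 1/120) = 3/(-479/120) = 3*(-120/479) = -360/479 ≈ -0.75157)
200 + (M(-1)/O)*J(l) = 200 - 1/(-360/479)*(4/3) = 200 - 1*(-479/360)*(4/3) = 200 + (479/360)*(4/3) = 200 + 479/270 = 54479/270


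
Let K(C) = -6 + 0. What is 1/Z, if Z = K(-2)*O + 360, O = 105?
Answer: -1/270 ≈ -0.0037037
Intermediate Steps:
K(C) = -6
Z = -270 (Z = -6*105 + 360 = -630 + 360 = -270)
1/Z = 1/(-270) = -1/270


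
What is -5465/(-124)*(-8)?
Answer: -10930/31 ≈ -352.58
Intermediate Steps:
-5465/(-124)*(-8) = -5465*(-1/124)*(-8) = (5465/124)*(-8) = -10930/31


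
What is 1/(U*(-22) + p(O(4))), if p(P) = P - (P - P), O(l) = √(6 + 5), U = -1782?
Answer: 3564/139723055 - √11/1536953605 ≈ 2.5505e-5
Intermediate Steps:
O(l) = √11
p(P) = P (p(P) = P - 1*0 = P + 0 = P)
1/(U*(-22) + p(O(4))) = 1/(-1782*(-22) + √11) = 1/(39204 + √11)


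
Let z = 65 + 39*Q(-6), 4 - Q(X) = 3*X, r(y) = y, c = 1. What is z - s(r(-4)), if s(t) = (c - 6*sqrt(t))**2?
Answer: 1066 + 24*I ≈ 1066.0 + 24.0*I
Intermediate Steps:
Q(X) = 4 - 3*X
z = 923 (z = 65 + 39*(4 - 3*(-6)) = 65 + 39*(4 + 18) = 65 + 39*22 = 65 + 858 = 923)
s(t) = (1 - 6*sqrt(t))**2
z - s(r(-4)) = 923 - (-1 + 6*sqrt(-4))**2 = 923 - (-1 + 6*(2*I))**2 = 923 - (-1 + 12*I)**2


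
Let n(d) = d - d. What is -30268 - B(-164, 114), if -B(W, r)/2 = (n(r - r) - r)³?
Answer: -2993356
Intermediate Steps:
n(d) = 0
B(W, r) = 2*r³ (B(W, r) = -2*(0 - r)³ = -2*(-r³) = -(-2)*r³ = 2*r³)
-30268 - B(-164, 114) = -30268 - 2*114³ = -30268 - 2*1481544 = -30268 - 1*2963088 = -30268 - 2963088 = -2993356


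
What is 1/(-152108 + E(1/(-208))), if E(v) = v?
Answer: -208/31638465 ≈ -6.5743e-6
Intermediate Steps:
1/(-152108 + E(1/(-208))) = 1/(-152108 + 1/(-208)) = 1/(-152108 - 1/208) = 1/(-31638465/208) = -208/31638465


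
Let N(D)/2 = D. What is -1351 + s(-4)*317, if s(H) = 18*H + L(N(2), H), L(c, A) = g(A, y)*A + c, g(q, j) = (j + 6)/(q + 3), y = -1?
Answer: -16567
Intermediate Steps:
N(D) = 2*D
g(q, j) = (6 + j)/(3 + q)
L(c, A) = c + 5*A/(3 + A) (L(c, A) = ((6 - 1)/(3 + A))*A + c = (5/(3 + A))*A + c = 5*A/(3 + A) + c = c + 5*A/(3 + A))
s(H) = 18*H + (12 + 9*H)/(3 + H) (s(H) = 18*H + (5*H + (2*2)*(3 + H))/(3 + H) = 18*H + (5*H + 4*(3 + H))/(3 + H) = 18*H + (5*H + (12 + 4*H))/(3 + H) = 18*H + (12 + 9*H)/(3 + H))
-1351 + s(-4)*317 = -1351 + (3*(4 + 6*(-4)**2 + 21*(-4))/(3 - 4))*317 = -1351 + (3*(4 + 6*16 - 84)/(-1))*317 = -1351 + (3*(-1)*(4 + 96 - 84))*317 = -1351 + (3*(-1)*16)*317 = -1351 - 48*317 = -1351 - 15216 = -16567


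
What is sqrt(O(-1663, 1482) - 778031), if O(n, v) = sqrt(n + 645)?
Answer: sqrt(-778031 + I*sqrt(1018)) ≈ 0.018 + 882.06*I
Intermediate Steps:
O(n, v) = sqrt(645 + n)
sqrt(O(-1663, 1482) - 778031) = sqrt(sqrt(645 - 1663) - 778031) = sqrt(sqrt(-1018) - 778031) = sqrt(I*sqrt(1018) - 778031) = sqrt(-778031 + I*sqrt(1018))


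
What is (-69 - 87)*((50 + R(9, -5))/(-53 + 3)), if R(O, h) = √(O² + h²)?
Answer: 156 + 78*√106/25 ≈ 188.12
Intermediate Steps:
(-69 - 87)*((50 + R(9, -5))/(-53 + 3)) = (-69 - 87)*((50 + √(9² + (-5)²))/(-53 + 3)) = -156*(50 + √(81 + 25))/(-50) = -156*(50 + √106)*(-1)/50 = -156*(-1 - √106/50) = 156 + 78*√106/25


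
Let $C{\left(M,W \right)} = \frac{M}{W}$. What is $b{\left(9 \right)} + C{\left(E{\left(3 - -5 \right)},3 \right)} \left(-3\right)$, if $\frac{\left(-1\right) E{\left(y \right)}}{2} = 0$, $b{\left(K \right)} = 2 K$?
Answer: $18$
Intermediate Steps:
$E{\left(y \right)} = 0$ ($E{\left(y \right)} = \left(-2\right) 0 = 0$)
$b{\left(9 \right)} + C{\left(E{\left(3 - -5 \right)},3 \right)} \left(-3\right) = 2 \cdot 9 + \frac{0}{3} \left(-3\right) = 18 + 0 \cdot \frac{1}{3} \left(-3\right) = 18 + 0 \left(-3\right) = 18 + 0 = 18$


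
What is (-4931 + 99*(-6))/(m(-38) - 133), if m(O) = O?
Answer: 5525/171 ≈ 32.310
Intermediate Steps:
(-4931 + 99*(-6))/(m(-38) - 133) = (-4931 + 99*(-6))/(-38 - 133) = (-4931 - 594)/(-171) = -5525*(-1/171) = 5525/171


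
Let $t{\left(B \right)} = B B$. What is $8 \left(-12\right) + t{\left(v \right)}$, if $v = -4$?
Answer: $-80$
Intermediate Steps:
$t{\left(B \right)} = B^{2}$
$8 \left(-12\right) + t{\left(v \right)} = 8 \left(-12\right) + \left(-4\right)^{2} = -96 + 16 = -80$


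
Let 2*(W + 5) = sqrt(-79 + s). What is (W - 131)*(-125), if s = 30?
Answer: 17000 - 875*I/2 ≈ 17000.0 - 437.5*I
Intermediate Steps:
W = -5 + 7*I/2 (W = -5 + sqrt(-79 + 30)/2 = -5 + sqrt(-49)/2 = -5 + (7*I)/2 = -5 + 7*I/2 ≈ -5.0 + 3.5*I)
(W - 131)*(-125) = ((-5 + 7*I/2) - 131)*(-125) = (-136 + 7*I/2)*(-125) = 17000 - 875*I/2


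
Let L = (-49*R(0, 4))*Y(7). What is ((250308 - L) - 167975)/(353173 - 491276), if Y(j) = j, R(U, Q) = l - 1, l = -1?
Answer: -81647/138103 ≈ -0.59120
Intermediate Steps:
R(U, Q) = -2 (R(U, Q) = -1 - 1 = -2)
L = 686 (L = -49*(-2)*7 = 98*7 = 686)
((250308 - L) - 167975)/(353173 - 491276) = ((250308 - 1*686) - 167975)/(353173 - 491276) = ((250308 - 686) - 167975)/(-138103) = (249622 - 167975)*(-1/138103) = 81647*(-1/138103) = -81647/138103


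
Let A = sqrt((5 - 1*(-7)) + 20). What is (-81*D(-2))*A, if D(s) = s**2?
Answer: -1296*sqrt(2) ≈ -1832.8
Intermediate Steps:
A = 4*sqrt(2) (A = sqrt((5 + 7) + 20) = sqrt(12 + 20) = sqrt(32) = 4*sqrt(2) ≈ 5.6569)
(-81*D(-2))*A = (-81*(-2)**2)*(4*sqrt(2)) = (-81*4)*(4*sqrt(2)) = -1296*sqrt(2)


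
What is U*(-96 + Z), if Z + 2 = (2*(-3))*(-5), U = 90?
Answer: -6120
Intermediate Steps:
Z = 28 (Z = -2 + (2*(-3))*(-5) = -2 - 6*(-5) = -2 + 30 = 28)
U*(-96 + Z) = 90*(-96 + 28) = 90*(-68) = -6120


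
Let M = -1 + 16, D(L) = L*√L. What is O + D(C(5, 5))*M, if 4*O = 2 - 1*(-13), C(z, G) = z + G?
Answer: 15/4 + 150*√10 ≈ 478.09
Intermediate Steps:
C(z, G) = G + z
D(L) = L^(3/2)
M = 15
O = 15/4 (O = (2 - 1*(-13))/4 = (2 + 13)/4 = (¼)*15 = 15/4 ≈ 3.7500)
O + D(C(5, 5))*M = 15/4 + (5 + 5)^(3/2)*15 = 15/4 + 10^(3/2)*15 = 15/4 + (10*√10)*15 = 15/4 + 150*√10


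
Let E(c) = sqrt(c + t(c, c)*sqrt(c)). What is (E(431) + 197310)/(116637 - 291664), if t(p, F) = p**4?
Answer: -197310/175027 - sqrt(431 + 34507149121*sqrt(431))/175027 ≈ -5.9631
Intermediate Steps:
E(c) = sqrt(c + c**(9/2)) (E(c) = sqrt(c + c**4*sqrt(c)) = sqrt(c + c**(9/2)))
(E(431) + 197310)/(116637 - 291664) = (sqrt(431 + 431**(9/2)) + 197310)/(116637 - 291664) = (sqrt(431 + 34507149121*sqrt(431)) + 197310)/(-175027) = (197310 + sqrt(431 + 34507149121*sqrt(431)))*(-1/175027) = -197310/175027 - sqrt(431 + 34507149121*sqrt(431))/175027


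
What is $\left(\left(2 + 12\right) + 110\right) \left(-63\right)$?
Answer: $-7812$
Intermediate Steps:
$\left(\left(2 + 12\right) + 110\right) \left(-63\right) = \left(14 + 110\right) \left(-63\right) = 124 \left(-63\right) = -7812$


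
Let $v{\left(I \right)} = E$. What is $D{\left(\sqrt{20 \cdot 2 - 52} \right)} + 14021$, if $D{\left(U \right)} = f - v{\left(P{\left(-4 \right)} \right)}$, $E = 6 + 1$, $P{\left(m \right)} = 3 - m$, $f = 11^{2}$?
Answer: $14135$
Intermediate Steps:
$f = 121$
$E = 7$
$v{\left(I \right)} = 7$
$D{\left(U \right)} = 114$ ($D{\left(U \right)} = 121 - 7 = 114$)
$D{\left(\sqrt{20 \cdot 2 - 52} \right)} + 14021 = 114 + 14021 = 14135$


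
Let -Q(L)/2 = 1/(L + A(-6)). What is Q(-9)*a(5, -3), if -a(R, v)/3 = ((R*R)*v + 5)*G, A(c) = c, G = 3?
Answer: 84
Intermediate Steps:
Q(L) = -2/(-6 + L) (Q(L) = -2/(L - 6) = -2/(-6 + L))
a(R, v) = -45 - 9*v*R² (a(R, v) = -3*((R*R)*v + 5)*3 = -3*(R²*v + 5)*3 = -3*(v*R² + 5)*3 = -3*(5 + v*R²)*3 = -3*(15 + 3*v*R²) = -45 - 9*v*R²)
Q(-9)*a(5, -3) = (-2/(-6 - 9))*(-45 - 9*(-3)*5²) = (-2/(-15))*(-45 - 9*(-3)*25) = (-2*(-1/15))*(-45 + 675) = (2/15)*630 = 84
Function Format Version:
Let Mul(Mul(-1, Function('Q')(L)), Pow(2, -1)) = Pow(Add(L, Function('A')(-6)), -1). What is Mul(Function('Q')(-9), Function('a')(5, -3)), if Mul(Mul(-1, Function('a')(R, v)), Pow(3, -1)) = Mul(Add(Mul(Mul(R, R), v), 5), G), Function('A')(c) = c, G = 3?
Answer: 84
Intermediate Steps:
Function('Q')(L) = Mul(-2, Pow(Add(-6, L), -1)) (Function('Q')(L) = Mul(-2, Pow(Add(L, -6), -1)) = Mul(-2, Pow(Add(-6, L), -1)))
Function('a')(R, v) = Add(-45, Mul(-9, v, Pow(R, 2))) (Function('a')(R, v) = Mul(-3, Mul(Add(Mul(Mul(R, R), v), 5), 3)) = Mul(-3, Mul(Add(Mul(Pow(R, 2), v), 5), 3)) = Mul(-3, Mul(Add(Mul(v, Pow(R, 2)), 5), 3)) = Mul(-3, Mul(Add(5, Mul(v, Pow(R, 2))), 3)) = Mul(-3, Add(15, Mul(3, v, Pow(R, 2)))) = Add(-45, Mul(-9, v, Pow(R, 2))))
Mul(Function('Q')(-9), Function('a')(5, -3)) = Mul(Mul(-2, Pow(Add(-6, -9), -1)), Add(-45, Mul(-9, -3, Pow(5, 2)))) = Mul(Mul(-2, Pow(-15, -1)), Add(-45, Mul(-9, -3, 25))) = Mul(Mul(-2, Rational(-1, 15)), Add(-45, 675)) = Mul(Rational(2, 15), 630) = 84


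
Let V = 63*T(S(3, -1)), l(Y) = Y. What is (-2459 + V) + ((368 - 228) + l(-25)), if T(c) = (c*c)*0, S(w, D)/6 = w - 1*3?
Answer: -2344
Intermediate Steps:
S(w, D) = -18 + 6*w (S(w, D) = 6*(w - 1*3) = 6*(w - 3) = 6*(-3 + w) = -18 + 6*w)
T(c) = 0 (T(c) = c²*0 = 0)
V = 0 (V = 63*0 = 0)
(-2459 + V) + ((368 - 228) + l(-25)) = (-2459 + 0) + ((368 - 228) - 25) = -2459 + (140 - 25) = -2459 + 115 = -2344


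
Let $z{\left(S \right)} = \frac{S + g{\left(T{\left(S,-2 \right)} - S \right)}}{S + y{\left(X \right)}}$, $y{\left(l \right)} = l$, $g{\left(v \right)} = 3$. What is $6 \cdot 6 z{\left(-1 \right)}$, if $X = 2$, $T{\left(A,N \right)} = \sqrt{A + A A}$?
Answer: $72$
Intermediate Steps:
$T{\left(A,N \right)} = \sqrt{A + A^{2}}$
$z{\left(S \right)} = \frac{3 + S}{2 + S}$ ($z{\left(S \right)} = \frac{S + 3}{S + 2} = \frac{3 + S}{2 + S}$)
$6 \cdot 6 z{\left(-1 \right)} = 6 \cdot 6 \frac{3 - 1}{2 - 1} = 36 \cdot 1^{-1} \cdot 2 = 36 \cdot 1 \cdot 2 = 36 \cdot 2 = 72$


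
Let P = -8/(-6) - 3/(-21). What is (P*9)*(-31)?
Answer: -2883/7 ≈ -411.86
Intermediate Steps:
P = 31/21 (P = -8*(-1/6) - 3*(-1/21) = 4/3 + 1/7 = 31/21 ≈ 1.4762)
(P*9)*(-31) = ((31/21)*9)*(-31) = (93/7)*(-31) = -2883/7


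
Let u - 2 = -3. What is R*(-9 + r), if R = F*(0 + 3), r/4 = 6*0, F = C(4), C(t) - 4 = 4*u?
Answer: 0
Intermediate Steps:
u = -1 (u = 2 - 3 = -1)
C(t) = 0 (C(t) = 4 + 4*(-1) = 4 - 4 = 0)
F = 0
r = 0 (r = 4*(6*0) = 4*0 = 0)
R = 0 (R = 0*(0 + 3) = 0*3 = 0)
R*(-9 + r) = 0*(-9 + 0) = 0*(-9) = 0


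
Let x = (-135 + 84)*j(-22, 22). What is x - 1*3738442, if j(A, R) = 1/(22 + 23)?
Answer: -56076647/15 ≈ -3.7384e+6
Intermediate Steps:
j(A, R) = 1/45
x = -17/15 (x = (-135 + 84)*(1/45) = -51*1/45 = -17/15 ≈ -1.1333)
x - 1*3738442 = -17/15 - 1*3738442 = -17/15 - 3738442 = -56076647/15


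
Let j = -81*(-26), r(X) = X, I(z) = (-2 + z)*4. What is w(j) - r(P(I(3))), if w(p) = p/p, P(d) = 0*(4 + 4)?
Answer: 1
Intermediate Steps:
I(z) = -8 + 4*z
P(d) = 0 (P(d) = 0*8 = 0)
j = 2106
w(p) = 1
w(j) - r(P(I(3))) = 1 - 1*0 = 1 + 0 = 1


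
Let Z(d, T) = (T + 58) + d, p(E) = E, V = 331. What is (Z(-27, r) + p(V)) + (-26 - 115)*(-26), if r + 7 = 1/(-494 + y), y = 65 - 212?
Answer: 2577460/641 ≈ 4021.0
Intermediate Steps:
y = -147
r = -4488/641 (r = -7 + 1/(-494 - 147) = -7 + 1/(-641) = -7 - 1/641 = -4488/641 ≈ -7.0016)
Z(d, T) = 58 + T + d (Z(d, T) = (58 + T) + d = 58 + T + d)
(Z(-27, r) + p(V)) + (-26 - 115)*(-26) = ((58 - 4488/641 - 27) + 331) + (-26 - 115)*(-26) = (15383/641 + 331) - 141*(-26) = 227554/641 + 3666 = 2577460/641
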